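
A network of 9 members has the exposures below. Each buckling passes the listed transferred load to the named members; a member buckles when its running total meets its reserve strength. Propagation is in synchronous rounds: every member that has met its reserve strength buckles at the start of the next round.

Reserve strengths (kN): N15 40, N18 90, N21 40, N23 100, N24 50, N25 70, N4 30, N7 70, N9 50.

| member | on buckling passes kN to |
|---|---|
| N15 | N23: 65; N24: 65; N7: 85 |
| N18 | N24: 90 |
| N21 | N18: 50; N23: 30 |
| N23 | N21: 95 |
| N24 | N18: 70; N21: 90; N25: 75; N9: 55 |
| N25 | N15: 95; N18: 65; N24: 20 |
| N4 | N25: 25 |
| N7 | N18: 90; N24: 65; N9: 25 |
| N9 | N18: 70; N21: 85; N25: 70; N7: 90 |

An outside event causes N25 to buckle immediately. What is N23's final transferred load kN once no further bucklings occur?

95

Round 1 — N25 buckles (initial).
  N15: +95 → 95 ≥ 40
  N18: +65 → 65 < 90
  N24: +20 → 20 < 50
Round 2 — N15 buckles.
  N23: +65 → 65 < 100
  N24: +65 → 85 ≥ 50
  N7: +85 → 85 ≥ 70
Round 3 — N24, N7 buckle.
  N18: +70+90 → 225 ≥ 90
  N21: +90 → 90 ≥ 40
  N9: +55+25 → 80 ≥ 50
Round 4 — N18, N21, N9 buckle.
  N23: +30 → 95 < 100
No further bucklings.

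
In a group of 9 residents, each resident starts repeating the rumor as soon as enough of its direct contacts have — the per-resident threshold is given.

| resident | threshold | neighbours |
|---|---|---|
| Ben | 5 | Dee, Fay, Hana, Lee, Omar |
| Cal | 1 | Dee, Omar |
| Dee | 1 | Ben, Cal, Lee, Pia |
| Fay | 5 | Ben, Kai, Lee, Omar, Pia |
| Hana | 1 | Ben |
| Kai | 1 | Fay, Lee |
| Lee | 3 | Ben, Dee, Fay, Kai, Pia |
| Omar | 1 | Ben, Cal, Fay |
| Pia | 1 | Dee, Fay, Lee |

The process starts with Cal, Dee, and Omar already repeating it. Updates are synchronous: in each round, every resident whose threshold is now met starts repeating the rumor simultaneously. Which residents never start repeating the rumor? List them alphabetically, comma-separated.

Round 1 — Cal, Dee, Omar start repeating the rumor (initial).
Round 2 — checking thresholds:
  Ben: 2 of 5 neighbours < 5, holds.
  Fay: 1 of 5 neighbours < 5, holds.
  Lee: 1 of 5 neighbours < 3, holds.
  Pia: 1 of 3 neighbours ≥ 1, starts repeating the rumor.
Round 3 — no new spreads; cascade stops.

Ben, Fay, Hana, Kai, Lee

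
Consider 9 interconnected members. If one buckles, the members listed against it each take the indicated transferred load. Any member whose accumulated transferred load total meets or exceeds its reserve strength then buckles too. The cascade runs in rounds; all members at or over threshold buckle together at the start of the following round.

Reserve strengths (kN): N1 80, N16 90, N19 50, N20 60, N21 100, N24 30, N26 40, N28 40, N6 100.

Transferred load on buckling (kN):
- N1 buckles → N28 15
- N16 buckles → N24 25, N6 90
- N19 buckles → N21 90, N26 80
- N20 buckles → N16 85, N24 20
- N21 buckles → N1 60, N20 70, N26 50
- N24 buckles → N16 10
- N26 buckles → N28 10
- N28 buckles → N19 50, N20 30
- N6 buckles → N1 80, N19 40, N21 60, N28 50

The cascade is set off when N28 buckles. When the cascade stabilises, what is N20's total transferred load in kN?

30

Round 1 — N28 buckles (initial).
  N19: +50 → 50 ≥ 50
  N20: +30 → 30 < 60
Round 2 — N19 buckles.
  N21: +90 → 90 < 100
  N26: +80 → 80 ≥ 40
Round 3 — N26 buckles.
No further bucklings.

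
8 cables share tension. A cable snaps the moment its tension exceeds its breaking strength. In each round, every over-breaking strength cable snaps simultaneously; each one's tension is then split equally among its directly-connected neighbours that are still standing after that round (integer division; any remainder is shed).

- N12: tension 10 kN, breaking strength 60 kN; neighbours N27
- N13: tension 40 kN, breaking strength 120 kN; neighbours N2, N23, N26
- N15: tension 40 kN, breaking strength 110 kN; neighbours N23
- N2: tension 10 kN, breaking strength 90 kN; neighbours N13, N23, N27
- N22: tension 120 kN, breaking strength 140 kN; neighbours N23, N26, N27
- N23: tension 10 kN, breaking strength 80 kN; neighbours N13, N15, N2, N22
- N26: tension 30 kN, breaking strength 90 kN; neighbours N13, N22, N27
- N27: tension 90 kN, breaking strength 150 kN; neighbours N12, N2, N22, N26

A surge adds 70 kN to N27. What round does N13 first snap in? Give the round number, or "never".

4

Round 1 — N27 at 160 > 150. N27 snaps.
  N27 sheds 160 kN to N12, N2, N22, N26: 40 each.
    N12: 10+40 = 50 ≤ 60
    N2: 10+40 = 50 ≤ 90
    N22: 120+40 = 160 > 140
    N26: 30+40 = 70 ≤ 90
Round 2 — N22 snaps.
  N22 sheds 160 kN to N23, N26: 80 each.
    N23: 10+80 = 90 > 80
    N26: 70+80 = 150 > 90
Round 3 — N23, N26 snap.
  N23 sheds 90 kN to N13, N15, N2: 30 each.
    N13: 40+30 = 70 ≤ 120
    N15: 40+30 = 70 ≤ 110
    N2: 50+30 = 80 ≤ 90
  N26 sheds 150 kN to N13: 150 each.
    N13: 70+150 = 220 > 120
Round 4 — N13 snaps.
  N13 sheds 220 kN to N2: 220 each.
    N2: 80+220 = 300 > 90
Round 5 — N2 snaps.
  N2 sheds 300 kN: no online neighbours, lost.
No further breaks.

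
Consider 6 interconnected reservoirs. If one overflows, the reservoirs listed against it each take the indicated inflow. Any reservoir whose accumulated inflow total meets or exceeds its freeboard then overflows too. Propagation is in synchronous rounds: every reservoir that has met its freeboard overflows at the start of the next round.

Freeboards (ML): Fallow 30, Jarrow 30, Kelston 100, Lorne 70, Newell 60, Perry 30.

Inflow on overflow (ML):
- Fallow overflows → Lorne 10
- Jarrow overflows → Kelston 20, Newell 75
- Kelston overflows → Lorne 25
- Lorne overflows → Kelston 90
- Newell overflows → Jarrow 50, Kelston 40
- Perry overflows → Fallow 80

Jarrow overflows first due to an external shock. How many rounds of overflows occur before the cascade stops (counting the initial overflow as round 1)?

2

Round 1 — Jarrow overflows (initial).
  Kelston: +20 → 20 < 100
  Newell: +75 → 75 ≥ 60
Round 2 — Newell overflows.
  Kelston: +40 → 60 < 100
No further overflows.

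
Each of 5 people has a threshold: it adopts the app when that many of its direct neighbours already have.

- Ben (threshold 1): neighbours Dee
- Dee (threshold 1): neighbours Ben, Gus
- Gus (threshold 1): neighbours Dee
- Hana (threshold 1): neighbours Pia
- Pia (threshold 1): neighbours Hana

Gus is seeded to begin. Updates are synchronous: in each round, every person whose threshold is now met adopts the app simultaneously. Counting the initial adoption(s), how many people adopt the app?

Round 1 — Gus adopts the app (initial).
Round 2 — checking thresholds:
  Dee: 1 of 2 neighbours ≥ 1, adopts the app.
Round 3 — checking thresholds:
  Ben: 1 of 1 neighbours ≥ 1, adopts the app.
Round 4 — no new adoptions; cascade stops.

3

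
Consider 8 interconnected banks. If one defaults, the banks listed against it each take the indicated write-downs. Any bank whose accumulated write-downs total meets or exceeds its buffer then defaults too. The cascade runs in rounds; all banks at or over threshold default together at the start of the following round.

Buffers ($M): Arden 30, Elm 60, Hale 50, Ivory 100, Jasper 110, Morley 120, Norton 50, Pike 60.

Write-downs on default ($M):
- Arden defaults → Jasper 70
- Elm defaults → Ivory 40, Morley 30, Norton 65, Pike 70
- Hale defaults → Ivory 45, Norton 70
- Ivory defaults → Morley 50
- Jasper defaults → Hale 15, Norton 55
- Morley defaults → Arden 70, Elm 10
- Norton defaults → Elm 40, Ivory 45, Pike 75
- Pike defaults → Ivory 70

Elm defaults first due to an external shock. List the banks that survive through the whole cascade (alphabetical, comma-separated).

Round 1 — Elm defaults (initial).
  Ivory: +40 → 40 < 100
  Morley: +30 → 30 < 120
  Norton: +65 → 65 ≥ 50
  Pike: +70 → 70 ≥ 60
Round 2 — Norton, Pike default.
  Ivory: +45+70 → 155 ≥ 100
Round 3 — Ivory defaults.
  Morley: +50 → 80 < 120
No further defaults.

Arden, Hale, Jasper, Morley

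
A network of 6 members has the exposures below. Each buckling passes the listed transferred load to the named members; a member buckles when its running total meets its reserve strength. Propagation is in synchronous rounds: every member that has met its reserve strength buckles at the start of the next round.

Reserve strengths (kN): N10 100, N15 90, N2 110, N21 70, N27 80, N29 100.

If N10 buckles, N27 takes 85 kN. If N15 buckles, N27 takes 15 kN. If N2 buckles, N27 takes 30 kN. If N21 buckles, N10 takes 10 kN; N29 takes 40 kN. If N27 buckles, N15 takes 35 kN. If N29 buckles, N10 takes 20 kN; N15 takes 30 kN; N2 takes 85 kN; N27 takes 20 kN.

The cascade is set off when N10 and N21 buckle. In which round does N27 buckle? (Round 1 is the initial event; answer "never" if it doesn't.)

2

Round 1 — N10, N21 buckle (initial).
  N27: +85 → 85 ≥ 80
  N29: +40 → 40 < 100
Round 2 — N27 buckles.
  N15: +35 → 35 < 90
No further bucklings.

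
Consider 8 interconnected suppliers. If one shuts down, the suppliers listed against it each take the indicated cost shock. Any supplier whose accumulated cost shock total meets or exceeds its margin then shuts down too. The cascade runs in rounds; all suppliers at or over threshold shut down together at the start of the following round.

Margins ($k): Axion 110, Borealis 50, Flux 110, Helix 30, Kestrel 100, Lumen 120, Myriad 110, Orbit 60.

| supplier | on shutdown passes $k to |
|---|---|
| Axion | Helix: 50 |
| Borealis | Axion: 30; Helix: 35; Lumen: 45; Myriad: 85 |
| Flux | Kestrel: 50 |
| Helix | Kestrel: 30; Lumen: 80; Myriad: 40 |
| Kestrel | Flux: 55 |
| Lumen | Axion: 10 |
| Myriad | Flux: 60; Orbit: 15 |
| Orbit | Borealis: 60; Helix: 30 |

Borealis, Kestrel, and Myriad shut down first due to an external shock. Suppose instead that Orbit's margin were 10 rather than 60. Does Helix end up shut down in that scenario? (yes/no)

yes

With Orbit's margin at 10:
Round 1 — Borealis, Kestrel, Myriad shut down (initial).
  Axion: +30 → 30 < 110
  Flux: +55+60 → 115 ≥ 110
  Helix: +35 → 35 ≥ 30
  Lumen: +45 → 45 < 120
  Orbit: +15 → 15 ≥ 10
Round 2 — Flux, Helix, Orbit shut down.
  Lumen: +80 → 125 ≥ 120
Round 3 — Lumen shuts down.
  Axion: +10 → 40 < 110
No further shutdowns.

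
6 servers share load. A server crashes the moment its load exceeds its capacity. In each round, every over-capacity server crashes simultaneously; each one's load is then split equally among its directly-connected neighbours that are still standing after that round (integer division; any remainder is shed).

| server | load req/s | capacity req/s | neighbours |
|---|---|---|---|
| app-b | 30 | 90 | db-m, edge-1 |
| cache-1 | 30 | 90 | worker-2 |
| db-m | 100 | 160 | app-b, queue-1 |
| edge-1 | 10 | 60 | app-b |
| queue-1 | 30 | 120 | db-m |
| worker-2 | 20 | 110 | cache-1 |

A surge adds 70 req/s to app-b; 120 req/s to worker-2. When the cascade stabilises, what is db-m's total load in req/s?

Round 1 — app-b at 100 > 90; worker-2 at 140 > 110. app-b, worker-2 crash.
  app-b sheds 100 req/s to db-m, edge-1: 50 each.
    db-m: 100+50 = 150 ≤ 160
    edge-1: 10+50 = 60 ≤ 60
  worker-2 sheds 140 req/s to cache-1: 140 each.
    cache-1: 30+140 = 170 > 90
Round 2 — cache-1 crashes.
  cache-1 sheds 170 req/s: no online neighbours, lost.
No further crashes.

150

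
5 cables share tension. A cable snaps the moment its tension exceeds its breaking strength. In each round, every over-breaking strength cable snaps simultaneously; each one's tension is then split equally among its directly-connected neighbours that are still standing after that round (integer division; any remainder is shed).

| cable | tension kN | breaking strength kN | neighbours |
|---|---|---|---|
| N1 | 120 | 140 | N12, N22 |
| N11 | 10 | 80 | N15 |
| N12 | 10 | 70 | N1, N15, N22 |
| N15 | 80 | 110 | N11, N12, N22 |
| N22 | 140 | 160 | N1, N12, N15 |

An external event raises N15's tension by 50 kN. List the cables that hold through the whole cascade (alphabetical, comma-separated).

Round 1 — N15 at 130 > 110. N15 snaps.
  N15 sheds 130 kN to N11, N12, N22: 43 each (1 lost).
    N11: 10+43 = 53 ≤ 80
    N12: 10+43 = 53 ≤ 70
    N22: 140+43 = 183 > 160
Round 2 — N22 snaps.
  N22 sheds 183 kN to N1, N12: 91 each (1 lost).
    N1: 120+91 = 211 > 140
    N12: 53+91 = 144 > 70
Round 3 — N1, N12 snap.
  N1 sheds 211 kN: no online neighbours, lost.
  N12 sheds 144 kN: no online neighbours, lost.
No further breaks.

N11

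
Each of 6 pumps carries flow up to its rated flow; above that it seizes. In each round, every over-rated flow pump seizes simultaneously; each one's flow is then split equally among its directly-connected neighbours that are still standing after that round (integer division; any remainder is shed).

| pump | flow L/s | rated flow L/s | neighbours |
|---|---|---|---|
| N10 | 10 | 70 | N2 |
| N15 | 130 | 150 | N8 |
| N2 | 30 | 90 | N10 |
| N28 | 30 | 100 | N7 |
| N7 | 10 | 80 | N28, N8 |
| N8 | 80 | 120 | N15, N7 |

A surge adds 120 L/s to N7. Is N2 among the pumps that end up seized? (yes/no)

no

Round 1 — N7 at 130 > 80. N7 seizes.
  N7 sheds 130 L/s to N28, N8: 65 each.
    N28: 30+65 = 95 ≤ 100
    N8: 80+65 = 145 > 120
Round 2 — N8 seizes.
  N8 sheds 145 L/s to N15: 145 each.
    N15: 130+145 = 275 > 150
Round 3 — N15 seizes.
  N15 sheds 275 L/s: no online neighbours, lost.
No further seizures.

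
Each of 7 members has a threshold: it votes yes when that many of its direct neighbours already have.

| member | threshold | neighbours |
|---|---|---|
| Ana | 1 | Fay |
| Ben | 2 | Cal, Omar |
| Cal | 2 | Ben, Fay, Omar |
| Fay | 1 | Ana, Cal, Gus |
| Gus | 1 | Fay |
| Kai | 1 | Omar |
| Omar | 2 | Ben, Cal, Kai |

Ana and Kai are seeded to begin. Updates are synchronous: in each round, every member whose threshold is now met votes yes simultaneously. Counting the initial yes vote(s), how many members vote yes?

Round 1 — Ana, Kai vote yes (initial).
Round 2 — checking thresholds:
  Fay: 1 of 3 neighbours ≥ 1, votes yes.
  Omar: 1 of 3 neighbours < 2, not yet.
Round 3 — checking thresholds:
  Cal: 1 of 3 neighbours < 2, not yet.
  Gus: 1 of 1 neighbours ≥ 1, votes yes.
  Omar: 1 of 3 neighbours < 2, not yet.
Round 4 — no new yes votes; cascade stops.

4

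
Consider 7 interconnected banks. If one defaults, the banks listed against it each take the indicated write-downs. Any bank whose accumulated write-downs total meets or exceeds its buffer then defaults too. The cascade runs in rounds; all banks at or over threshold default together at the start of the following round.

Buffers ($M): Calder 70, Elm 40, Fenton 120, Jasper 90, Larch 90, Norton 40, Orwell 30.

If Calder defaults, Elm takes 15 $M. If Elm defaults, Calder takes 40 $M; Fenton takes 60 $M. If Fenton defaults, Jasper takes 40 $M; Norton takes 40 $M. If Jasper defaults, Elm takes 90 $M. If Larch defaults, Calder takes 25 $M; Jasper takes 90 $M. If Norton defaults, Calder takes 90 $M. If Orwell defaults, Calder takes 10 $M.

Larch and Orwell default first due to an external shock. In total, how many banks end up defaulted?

Round 1 — Larch, Orwell default (initial).
  Calder: +25+10 → 35 < 70
  Jasper: +90 → 90 ≥ 90
Round 2 — Jasper defaults.
  Elm: +90 → 90 ≥ 40
Round 3 — Elm defaults.
  Calder: +40 → 75 ≥ 70
  Fenton: +60 → 60 < 120
Round 4 — Calder defaults.
No further defaults.

5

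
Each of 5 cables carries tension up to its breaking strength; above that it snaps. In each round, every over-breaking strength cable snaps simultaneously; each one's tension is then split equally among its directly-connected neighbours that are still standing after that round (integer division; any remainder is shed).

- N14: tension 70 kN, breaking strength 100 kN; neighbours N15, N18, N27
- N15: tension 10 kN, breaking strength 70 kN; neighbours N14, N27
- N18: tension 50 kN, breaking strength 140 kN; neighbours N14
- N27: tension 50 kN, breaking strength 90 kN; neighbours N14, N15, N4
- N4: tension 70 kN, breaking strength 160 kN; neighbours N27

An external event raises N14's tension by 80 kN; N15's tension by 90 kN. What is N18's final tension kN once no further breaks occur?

Round 1 — N14 at 150 > 100; N15 at 100 > 70. N14, N15 snap.
  N14 sheds 150 kN to N18, N27: 75 each.
    N18: 50+75 = 125 ≤ 140
    N27: 50+75 = 125 > 90
  N15 sheds 100 kN to N27: 100 each.
    N27: 125+100 = 225 > 90
Round 2 — N27 snaps.
  N27 sheds 225 kN to N4: 225 each.
    N4: 70+225 = 295 > 160
Round 3 — N4 snaps.
  N4 sheds 295 kN: no online neighbours, lost.
No further breaks.

125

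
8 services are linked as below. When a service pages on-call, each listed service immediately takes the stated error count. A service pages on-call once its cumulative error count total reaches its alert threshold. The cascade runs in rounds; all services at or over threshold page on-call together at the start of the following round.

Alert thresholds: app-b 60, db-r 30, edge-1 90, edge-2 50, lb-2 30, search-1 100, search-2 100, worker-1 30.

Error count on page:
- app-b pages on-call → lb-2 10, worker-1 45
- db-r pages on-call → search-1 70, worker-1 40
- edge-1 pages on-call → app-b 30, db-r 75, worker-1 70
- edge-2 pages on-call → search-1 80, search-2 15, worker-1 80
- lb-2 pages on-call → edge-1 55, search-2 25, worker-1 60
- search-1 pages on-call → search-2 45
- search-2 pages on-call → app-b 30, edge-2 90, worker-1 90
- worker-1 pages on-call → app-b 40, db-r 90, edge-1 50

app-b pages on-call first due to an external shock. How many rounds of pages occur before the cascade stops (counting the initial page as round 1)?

Round 1 — app-b pages on-call (initial).
  lb-2: +10 → 10 < 30
  worker-1: +45 → 45 ≥ 30
Round 2 — worker-1 pages on-call.
  db-r: +90 → 90 ≥ 30
  edge-1: +50 → 50 < 90
Round 3 — db-r pages on-call.
  search-1: +70 → 70 < 100
No further pages.

3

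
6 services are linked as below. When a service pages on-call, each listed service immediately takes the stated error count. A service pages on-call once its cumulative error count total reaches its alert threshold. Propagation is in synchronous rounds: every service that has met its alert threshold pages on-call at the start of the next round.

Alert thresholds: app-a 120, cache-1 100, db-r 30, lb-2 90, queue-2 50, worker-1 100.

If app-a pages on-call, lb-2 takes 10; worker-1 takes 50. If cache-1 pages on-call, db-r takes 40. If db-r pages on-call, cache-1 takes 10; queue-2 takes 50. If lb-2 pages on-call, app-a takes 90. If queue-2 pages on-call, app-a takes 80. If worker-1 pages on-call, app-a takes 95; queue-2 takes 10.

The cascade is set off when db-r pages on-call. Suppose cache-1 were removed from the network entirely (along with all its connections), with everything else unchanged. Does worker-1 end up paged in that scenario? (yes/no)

no

With cache-1 removed:
Round 1 — db-r pages on-call (initial).
  queue-2: +50 → 50 ≥ 50
Round 2 — queue-2 pages on-call.
  app-a: +80 → 80 < 120
No further pages.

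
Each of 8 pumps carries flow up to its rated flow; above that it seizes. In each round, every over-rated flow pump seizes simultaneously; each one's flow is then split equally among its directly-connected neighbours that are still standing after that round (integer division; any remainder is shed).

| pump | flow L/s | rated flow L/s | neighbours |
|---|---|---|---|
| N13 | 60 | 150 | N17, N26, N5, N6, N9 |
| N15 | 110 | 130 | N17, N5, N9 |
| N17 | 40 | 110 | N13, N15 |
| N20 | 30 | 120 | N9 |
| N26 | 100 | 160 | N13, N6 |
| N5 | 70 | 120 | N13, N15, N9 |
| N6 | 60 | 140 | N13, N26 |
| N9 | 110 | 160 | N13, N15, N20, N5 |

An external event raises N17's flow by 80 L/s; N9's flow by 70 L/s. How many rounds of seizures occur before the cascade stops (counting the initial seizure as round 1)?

Round 1 — N17 at 120 > 110; N9 at 180 > 160. N17, N9 seize.
  N17 sheds 120 L/s to N13, N15: 60 each.
    N13: 60+60 = 120 ≤ 150
    N15: 110+60 = 170 > 130
  N9 sheds 180 L/s to N13, N15, N20, N5: 45 each.
    N13: 120+45 = 165 > 150
    N15: 170+45 = 215 > 130
    N20: 30+45 = 75 ≤ 120
    N5: 70+45 = 115 ≤ 120
Round 2 — N13, N15 seize.
  N13 sheds 165 L/s to N26, N5, N6: 55 each.
    N26: 100+55 = 155 ≤ 160
    N5: 115+55 = 170 > 120
    N6: 60+55 = 115 ≤ 140
  N15 sheds 215 L/s to N5: 215 each.
    N5: 170+215 = 385 > 120
Round 3 — N5 seizes.
  N5 sheds 385 L/s: no online neighbours, lost.
No further seizures.

3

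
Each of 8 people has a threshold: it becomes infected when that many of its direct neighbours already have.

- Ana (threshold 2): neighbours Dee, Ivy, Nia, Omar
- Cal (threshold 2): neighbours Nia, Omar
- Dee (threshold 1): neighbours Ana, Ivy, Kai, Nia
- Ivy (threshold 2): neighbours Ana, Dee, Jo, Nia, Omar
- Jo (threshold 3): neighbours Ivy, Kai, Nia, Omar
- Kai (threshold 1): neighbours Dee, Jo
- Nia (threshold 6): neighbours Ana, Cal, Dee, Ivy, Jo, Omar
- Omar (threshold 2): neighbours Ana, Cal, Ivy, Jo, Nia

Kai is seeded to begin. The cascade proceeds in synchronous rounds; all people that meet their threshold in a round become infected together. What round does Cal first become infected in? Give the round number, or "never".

never

Round 1 — Kai becomes infected (initial).
Round 2 — checking thresholds:
  Dee: 1 of 4 neighbours ≥ 1, becomes infected.
  Jo: 1 of 4 neighbours < 3, below threshold.
Round 3 — no new infections; cascade stops.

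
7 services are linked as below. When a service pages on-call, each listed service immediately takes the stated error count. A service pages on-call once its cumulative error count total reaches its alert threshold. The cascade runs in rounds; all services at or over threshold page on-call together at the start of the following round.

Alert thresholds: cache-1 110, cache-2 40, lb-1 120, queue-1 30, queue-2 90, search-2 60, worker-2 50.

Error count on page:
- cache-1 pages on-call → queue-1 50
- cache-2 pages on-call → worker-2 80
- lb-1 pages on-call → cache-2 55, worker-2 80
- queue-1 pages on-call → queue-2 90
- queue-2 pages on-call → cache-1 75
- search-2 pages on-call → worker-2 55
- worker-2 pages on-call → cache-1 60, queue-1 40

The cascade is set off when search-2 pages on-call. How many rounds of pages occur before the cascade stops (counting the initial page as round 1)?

Round 1 — search-2 pages on-call (initial).
  worker-2: +55 → 55 ≥ 50
Round 2 — worker-2 pages on-call.
  cache-1: +60 → 60 < 110
  queue-1: +40 → 40 ≥ 30
Round 3 — queue-1 pages on-call.
  queue-2: +90 → 90 ≥ 90
Round 4 — queue-2 pages on-call.
  cache-1: +75 → 135 ≥ 110
Round 5 — cache-1 pages on-call.
No further pages.

5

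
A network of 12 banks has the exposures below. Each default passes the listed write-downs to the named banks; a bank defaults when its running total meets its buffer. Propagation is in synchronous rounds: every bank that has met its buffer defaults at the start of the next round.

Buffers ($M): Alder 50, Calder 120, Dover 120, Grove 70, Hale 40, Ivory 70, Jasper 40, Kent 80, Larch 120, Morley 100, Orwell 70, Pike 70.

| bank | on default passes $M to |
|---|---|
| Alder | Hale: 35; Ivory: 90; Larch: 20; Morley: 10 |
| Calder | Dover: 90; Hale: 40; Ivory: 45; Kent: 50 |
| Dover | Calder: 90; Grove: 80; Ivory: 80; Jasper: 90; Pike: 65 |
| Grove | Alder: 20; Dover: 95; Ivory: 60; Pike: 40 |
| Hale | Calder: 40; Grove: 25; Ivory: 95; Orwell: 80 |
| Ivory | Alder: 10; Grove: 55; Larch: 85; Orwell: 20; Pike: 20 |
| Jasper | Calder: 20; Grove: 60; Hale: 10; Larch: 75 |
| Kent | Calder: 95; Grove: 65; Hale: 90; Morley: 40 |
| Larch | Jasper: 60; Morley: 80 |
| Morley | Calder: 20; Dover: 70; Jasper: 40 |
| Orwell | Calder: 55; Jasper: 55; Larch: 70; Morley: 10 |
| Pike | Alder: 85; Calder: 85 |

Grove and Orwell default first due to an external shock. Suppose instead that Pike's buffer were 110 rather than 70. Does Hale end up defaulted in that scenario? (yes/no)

no

With Pike's buffer at 110:
Round 1 — Grove, Orwell default (initial).
  Alder: +20 → 20 < 50
  Calder: +55 → 55 < 120
  Dover: +95 → 95 < 120
  Ivory: +60 → 60 < 70
  Jasper: +55 → 55 ≥ 40
  Larch: +70 → 70 < 120
  Morley: +10 → 10 < 100
  Pike: +40 → 40 < 110
Round 2 — Jasper defaults.
  Calder: +20 → 75 < 120
  Hale: +10 → 10 < 40
  Larch: +75 → 145 ≥ 120
Round 3 — Larch defaults.
  Morley: +80 → 90 < 100
No further defaults.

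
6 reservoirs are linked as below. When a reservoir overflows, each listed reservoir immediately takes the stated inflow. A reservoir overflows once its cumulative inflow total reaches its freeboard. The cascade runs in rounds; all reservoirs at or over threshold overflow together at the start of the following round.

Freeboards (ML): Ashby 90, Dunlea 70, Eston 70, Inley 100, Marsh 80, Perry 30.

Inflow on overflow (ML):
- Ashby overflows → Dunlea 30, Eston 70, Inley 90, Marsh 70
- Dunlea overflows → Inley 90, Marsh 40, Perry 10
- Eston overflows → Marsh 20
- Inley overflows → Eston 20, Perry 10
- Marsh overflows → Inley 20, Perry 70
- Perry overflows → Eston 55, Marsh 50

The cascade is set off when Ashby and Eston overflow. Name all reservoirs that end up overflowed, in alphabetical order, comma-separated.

Ashby, Eston, Inley, Marsh, Perry

Round 1 — Ashby, Eston overflow (initial).
  Dunlea: +30 → 30 < 70
  Inley: +90 → 90 < 100
  Marsh: +70+20 → 90 ≥ 80
Round 2 — Marsh overflows.
  Inley: +20 → 110 ≥ 100
  Perry: +70 → 70 ≥ 30
Round 3 — Inley, Perry overflow.
No further overflows.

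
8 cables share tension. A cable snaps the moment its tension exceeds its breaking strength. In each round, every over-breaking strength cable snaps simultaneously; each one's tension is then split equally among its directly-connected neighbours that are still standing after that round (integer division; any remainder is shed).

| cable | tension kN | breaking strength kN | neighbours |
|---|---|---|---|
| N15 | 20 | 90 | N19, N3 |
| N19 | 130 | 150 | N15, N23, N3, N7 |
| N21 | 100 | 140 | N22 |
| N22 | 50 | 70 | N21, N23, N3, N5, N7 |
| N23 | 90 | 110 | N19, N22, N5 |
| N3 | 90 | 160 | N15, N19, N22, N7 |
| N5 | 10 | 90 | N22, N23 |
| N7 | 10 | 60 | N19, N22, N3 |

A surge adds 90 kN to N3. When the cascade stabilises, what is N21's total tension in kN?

Round 1 — N3 at 180 > 160. N3 snaps.
  N3 sheds 180 kN to N15, N19, N22, N7: 45 each.
    N15: 20+45 = 65 ≤ 90
    N19: 130+45 = 175 > 150
    N22: 50+45 = 95 > 70
    N7: 10+45 = 55 ≤ 60
Round 2 — N19, N22 snap.
  N19 sheds 175 kN to N15, N23, N7: 58 each (1 lost).
    N15: 65+58 = 123 > 90
    N23: 90+58 = 148 > 110
    N7: 55+58 = 113 > 60
  N22 sheds 95 kN to N21, N23, N5, N7: 23 each (3 lost).
    N21: 100+23 = 123 ≤ 140
    N23: 148+23 = 171 > 110
    N5: 10+23 = 33 ≤ 90
    N7: 113+23 = 136 > 60
Round 3 — N15, N23, N7 snap.
  N15 sheds 123 kN: no online neighbours, lost.
  N23 sheds 171 kN to N5: 171 each.
    N5: 33+171 = 204 > 90
  N7 sheds 136 kN: no online neighbours, lost.
Round 4 — N5 snaps.
  N5 sheds 204 kN: no online neighbours, lost.
No further breaks.

123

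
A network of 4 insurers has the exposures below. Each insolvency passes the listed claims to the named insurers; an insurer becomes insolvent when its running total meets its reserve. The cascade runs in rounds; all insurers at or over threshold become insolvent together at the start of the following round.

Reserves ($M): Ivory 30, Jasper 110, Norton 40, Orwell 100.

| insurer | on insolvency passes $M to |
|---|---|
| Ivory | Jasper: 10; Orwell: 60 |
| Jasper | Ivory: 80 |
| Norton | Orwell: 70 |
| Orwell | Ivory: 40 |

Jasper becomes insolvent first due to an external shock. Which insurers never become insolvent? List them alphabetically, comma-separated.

Round 1 — Jasper becomes insolvent (initial).
  Ivory: +80 → 80 ≥ 30
Round 2 — Ivory becomes insolvent.
  Orwell: +60 → 60 < 100
No further insolvencies.

Norton, Orwell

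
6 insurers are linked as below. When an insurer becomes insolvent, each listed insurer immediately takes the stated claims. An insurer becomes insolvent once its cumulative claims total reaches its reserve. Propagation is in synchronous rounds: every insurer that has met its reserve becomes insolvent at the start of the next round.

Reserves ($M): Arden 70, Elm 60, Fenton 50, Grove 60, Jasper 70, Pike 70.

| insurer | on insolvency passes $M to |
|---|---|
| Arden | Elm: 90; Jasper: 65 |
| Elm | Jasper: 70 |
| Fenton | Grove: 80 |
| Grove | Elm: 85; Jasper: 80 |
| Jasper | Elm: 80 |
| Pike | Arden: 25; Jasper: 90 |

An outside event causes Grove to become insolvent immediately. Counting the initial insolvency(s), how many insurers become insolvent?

3

Round 1 — Grove becomes insolvent (initial).
  Elm: +85 → 85 ≥ 60
  Jasper: +80 → 80 ≥ 70
Round 2 — Elm, Jasper become insolvent.
No further insolvencies.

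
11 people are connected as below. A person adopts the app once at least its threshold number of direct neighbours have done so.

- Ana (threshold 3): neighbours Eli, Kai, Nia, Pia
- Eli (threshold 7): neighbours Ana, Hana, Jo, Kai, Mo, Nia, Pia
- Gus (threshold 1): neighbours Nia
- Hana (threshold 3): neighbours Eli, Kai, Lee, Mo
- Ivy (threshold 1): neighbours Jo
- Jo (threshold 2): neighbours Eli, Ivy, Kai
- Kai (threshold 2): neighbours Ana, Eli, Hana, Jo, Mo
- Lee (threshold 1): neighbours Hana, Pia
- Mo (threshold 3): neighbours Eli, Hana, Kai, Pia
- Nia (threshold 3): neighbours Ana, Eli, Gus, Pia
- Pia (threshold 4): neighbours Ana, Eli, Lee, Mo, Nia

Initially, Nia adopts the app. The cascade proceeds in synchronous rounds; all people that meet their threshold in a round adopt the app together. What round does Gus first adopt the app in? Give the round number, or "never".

2

Round 1 — Nia adopts the app (initial).
Round 2 — checking thresholds:
  Ana: 1 of 4 neighbours < 3, not yet.
  Eli: 1 of 7 neighbours < 7, not yet.
  Gus: 1 of 1 neighbours ≥ 1, adopts the app.
  Pia: 1 of 5 neighbours < 4, not yet.
Round 3 — no new adoptions; cascade stops.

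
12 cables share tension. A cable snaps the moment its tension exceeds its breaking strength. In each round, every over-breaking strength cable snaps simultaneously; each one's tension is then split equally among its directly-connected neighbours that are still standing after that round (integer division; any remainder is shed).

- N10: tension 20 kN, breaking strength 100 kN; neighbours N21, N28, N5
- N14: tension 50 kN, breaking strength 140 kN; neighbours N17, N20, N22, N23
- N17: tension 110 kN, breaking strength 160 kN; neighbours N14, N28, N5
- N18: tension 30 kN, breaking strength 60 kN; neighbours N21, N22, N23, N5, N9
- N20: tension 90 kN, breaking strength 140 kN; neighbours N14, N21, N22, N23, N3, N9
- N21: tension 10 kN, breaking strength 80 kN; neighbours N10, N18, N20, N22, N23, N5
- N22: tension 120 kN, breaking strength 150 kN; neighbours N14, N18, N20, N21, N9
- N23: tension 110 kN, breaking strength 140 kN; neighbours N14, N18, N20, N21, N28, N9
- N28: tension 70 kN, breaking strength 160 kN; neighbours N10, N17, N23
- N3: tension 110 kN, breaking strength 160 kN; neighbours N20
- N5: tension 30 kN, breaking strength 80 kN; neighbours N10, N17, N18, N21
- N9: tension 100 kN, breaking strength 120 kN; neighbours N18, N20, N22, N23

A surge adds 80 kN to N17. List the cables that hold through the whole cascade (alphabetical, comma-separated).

Round 1 — N17 at 190 > 160. N17 snaps.
  N17 sheds 190 kN to N14, N28, N5: 63 each (1 lost).
    N14: 50+63 = 113 ≤ 140
    N28: 70+63 = 133 ≤ 160
    N5: 30+63 = 93 > 80
Round 2 — N5 snaps.
  N5 sheds 93 kN to N10, N18, N21: 31 each.
    N10: 20+31 = 51 ≤ 100
    N18: 30+31 = 61 > 60
    N21: 10+31 = 41 ≤ 80
Round 3 — N18 snaps.
  N18 sheds 61 kN to N21, N22, N23, N9: 15 each (1 lost).
    N21: 41+15 = 56 ≤ 80
    N22: 120+15 = 135 ≤ 150
    N23: 110+15 = 125 ≤ 140
    N9: 100+15 = 115 ≤ 120
No further breaks.

N10, N14, N20, N21, N22, N23, N28, N3, N9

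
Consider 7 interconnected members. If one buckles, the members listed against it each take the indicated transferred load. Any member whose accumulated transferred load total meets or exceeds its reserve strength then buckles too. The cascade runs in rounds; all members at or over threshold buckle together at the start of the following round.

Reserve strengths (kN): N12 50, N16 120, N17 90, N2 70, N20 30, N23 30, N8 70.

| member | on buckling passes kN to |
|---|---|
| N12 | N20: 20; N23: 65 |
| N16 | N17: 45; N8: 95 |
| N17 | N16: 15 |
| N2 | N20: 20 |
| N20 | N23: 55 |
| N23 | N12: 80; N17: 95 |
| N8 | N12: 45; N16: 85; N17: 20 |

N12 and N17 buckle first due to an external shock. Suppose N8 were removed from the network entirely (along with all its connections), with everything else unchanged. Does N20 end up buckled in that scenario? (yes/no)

With N8 removed:
Round 1 — N12, N17 buckle (initial).
  N16: +15 → 15 < 120
  N20: +20 → 20 < 30
  N23: +65 → 65 ≥ 30
Round 2 — N23 buckles.
No further bucklings.

no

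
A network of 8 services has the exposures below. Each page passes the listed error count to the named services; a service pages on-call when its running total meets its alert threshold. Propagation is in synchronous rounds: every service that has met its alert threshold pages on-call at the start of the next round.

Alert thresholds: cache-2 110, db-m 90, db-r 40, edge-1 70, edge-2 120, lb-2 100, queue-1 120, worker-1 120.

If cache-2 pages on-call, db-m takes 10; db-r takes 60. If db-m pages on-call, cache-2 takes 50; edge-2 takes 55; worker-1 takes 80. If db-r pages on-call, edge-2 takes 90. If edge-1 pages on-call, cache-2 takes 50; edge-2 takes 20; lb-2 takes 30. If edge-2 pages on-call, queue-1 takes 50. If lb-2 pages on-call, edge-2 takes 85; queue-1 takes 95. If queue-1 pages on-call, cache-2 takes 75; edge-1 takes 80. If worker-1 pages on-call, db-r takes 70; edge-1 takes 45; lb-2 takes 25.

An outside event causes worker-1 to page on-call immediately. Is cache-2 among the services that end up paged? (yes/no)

Round 1 — worker-1 pages on-call (initial).
  db-r: +70 → 70 ≥ 40
  edge-1: +45 → 45 < 70
  lb-2: +25 → 25 < 100
Round 2 — db-r pages on-call.
  edge-2: +90 → 90 < 120
No further pages.

no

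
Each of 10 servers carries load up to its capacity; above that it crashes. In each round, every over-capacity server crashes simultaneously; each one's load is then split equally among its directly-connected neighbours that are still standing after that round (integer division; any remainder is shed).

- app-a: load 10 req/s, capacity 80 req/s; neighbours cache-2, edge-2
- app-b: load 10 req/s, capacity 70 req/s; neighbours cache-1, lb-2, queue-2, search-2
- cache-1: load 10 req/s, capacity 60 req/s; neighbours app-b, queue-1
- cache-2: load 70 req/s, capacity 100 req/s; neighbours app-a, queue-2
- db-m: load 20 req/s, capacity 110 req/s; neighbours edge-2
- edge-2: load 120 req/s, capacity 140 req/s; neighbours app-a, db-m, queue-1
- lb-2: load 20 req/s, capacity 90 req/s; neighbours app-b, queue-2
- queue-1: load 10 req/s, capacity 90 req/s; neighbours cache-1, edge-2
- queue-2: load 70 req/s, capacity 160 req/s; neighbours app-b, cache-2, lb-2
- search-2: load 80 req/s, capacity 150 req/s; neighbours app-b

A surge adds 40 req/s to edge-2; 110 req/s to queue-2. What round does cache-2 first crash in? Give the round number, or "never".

Round 1 — edge-2 at 160 > 140; queue-2 at 180 > 160. edge-2, queue-2 crash.
  edge-2 sheds 160 req/s to app-a, db-m, queue-1: 53 each (1 lost).
    app-a: 10+53 = 63 ≤ 80
    db-m: 20+53 = 73 ≤ 110
    queue-1: 10+53 = 63 ≤ 90
  queue-2 sheds 180 req/s to app-b, cache-2, lb-2: 60 each.
    app-b: 10+60 = 70 ≤ 70
    cache-2: 70+60 = 130 > 100
    lb-2: 20+60 = 80 ≤ 90
Round 2 — cache-2 crashes.
  cache-2 sheds 130 req/s to app-a: 130 each.
    app-a: 63+130 = 193 > 80
Round 3 — app-a crashes.
  app-a sheds 193 req/s: no online neighbours, lost.
No further crashes.

2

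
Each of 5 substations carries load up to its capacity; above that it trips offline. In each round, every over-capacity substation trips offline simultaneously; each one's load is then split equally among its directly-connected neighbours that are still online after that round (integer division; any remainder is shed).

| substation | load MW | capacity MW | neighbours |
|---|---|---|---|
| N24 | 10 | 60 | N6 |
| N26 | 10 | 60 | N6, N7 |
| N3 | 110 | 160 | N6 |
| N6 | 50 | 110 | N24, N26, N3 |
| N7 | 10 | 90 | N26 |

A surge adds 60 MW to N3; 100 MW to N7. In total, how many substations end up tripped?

5

Round 1 — N3 at 170 > 160; N7 at 110 > 90. N3, N7 trip offline.
  N3 sheds 170 MW to N6: 170 each.
    N6: 50+170 = 220 > 110
  N7 sheds 110 MW to N26: 110 each.
    N26: 10+110 = 120 > 60
Round 2 — N26, N6 trip offline.
  N26 sheds 120 MW: no online neighbours, lost.
  N6 sheds 220 MW to N24: 220 each.
    N24: 10+220 = 230 > 60
Round 3 — N24 trips offline.
  N24 sheds 230 MW: no online neighbours, lost.
No further trips.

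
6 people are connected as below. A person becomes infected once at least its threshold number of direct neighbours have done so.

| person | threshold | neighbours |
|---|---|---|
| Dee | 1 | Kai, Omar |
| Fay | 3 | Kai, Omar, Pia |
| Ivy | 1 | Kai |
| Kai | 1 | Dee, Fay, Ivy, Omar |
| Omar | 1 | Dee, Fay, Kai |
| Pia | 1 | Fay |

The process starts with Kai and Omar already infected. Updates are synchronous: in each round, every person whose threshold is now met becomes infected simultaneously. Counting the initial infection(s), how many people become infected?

4

Round 1 — Kai, Omar become infected (initial).
Round 2 — checking thresholds:
  Dee: 2 of 2 neighbours ≥ 1, becomes infected.
  Fay: 2 of 3 neighbours < 3, not yet.
  Ivy: 1 of 1 neighbours ≥ 1, becomes infected.
Round 3 — no new infections; cascade stops.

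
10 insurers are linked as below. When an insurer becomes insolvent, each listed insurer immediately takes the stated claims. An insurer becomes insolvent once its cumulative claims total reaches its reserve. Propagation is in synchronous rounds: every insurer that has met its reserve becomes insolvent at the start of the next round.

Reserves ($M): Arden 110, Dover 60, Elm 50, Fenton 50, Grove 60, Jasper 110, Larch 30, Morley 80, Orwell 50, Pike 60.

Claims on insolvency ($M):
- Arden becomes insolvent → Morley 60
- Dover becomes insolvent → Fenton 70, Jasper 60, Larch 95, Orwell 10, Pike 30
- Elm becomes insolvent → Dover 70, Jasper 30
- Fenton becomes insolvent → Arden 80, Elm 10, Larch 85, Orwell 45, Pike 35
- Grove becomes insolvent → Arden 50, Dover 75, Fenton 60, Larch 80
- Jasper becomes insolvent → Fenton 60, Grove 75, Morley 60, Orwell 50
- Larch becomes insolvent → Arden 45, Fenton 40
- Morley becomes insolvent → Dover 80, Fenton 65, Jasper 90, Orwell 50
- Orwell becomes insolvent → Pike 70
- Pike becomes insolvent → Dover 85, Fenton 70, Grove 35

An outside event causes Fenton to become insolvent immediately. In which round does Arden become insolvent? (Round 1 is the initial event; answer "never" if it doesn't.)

Round 1 — Fenton becomes insolvent (initial).
  Arden: +80 → 80 < 110
  Elm: +10 → 10 < 50
  Larch: +85 → 85 ≥ 30
  Orwell: +45 → 45 < 50
  Pike: +35 → 35 < 60
Round 2 — Larch becomes insolvent.
  Arden: +45 → 125 ≥ 110
Round 3 — Arden becomes insolvent.
  Morley: +60 → 60 < 80
No further insolvencies.

3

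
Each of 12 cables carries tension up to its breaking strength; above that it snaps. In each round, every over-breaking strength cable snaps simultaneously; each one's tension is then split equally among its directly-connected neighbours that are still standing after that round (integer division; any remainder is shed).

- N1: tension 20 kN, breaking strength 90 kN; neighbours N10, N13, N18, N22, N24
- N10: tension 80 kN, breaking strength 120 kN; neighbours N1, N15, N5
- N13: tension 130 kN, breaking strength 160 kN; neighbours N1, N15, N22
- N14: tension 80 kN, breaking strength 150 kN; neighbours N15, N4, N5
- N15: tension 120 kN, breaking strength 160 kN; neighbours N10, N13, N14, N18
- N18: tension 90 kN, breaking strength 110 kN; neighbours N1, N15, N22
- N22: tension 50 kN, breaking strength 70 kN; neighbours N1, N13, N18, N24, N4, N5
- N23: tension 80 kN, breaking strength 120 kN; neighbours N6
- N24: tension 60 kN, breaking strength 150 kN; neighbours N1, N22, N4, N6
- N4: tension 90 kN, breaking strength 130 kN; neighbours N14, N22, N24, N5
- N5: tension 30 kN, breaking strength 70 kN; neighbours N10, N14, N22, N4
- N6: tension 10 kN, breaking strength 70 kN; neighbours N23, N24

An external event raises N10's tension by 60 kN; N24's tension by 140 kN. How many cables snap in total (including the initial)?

Round 1 — N10 at 140 > 120; N24 at 200 > 150. N10, N24 snap.
  N10 sheds 140 kN to N1, N15, N5: 46 each (2 lost).
    N1: 20+46 = 66 ≤ 90
    N15: 120+46 = 166 > 160
    N5: 30+46 = 76 > 70
  N24 sheds 200 kN to N1, N22, N4, N6: 50 each.
    N1: 66+50 = 116 > 90
    N22: 50+50 = 100 > 70
    N4: 90+50 = 140 > 130
    N6: 10+50 = 60 ≤ 70
Round 2 — N1, N15, N22, N4, N5 snap.
  N1 sheds 116 kN to N13, N18: 58 each.
    N13: 130+58 = 188 > 160
    N18: 90+58 = 148 > 110
  N15 sheds 166 kN to N13, N14, N18: 55 each (1 lost).
    N13: 188+55 = 243 > 160
    N14: 80+55 = 135 ≤ 150
    N18: 148+55 = 203 > 110
  N22 sheds 100 kN to N13, N18: 50 each.
    N13: 243+50 = 293 > 160
    N18: 203+50 = 253 > 110
  N4 sheds 140 kN to N14: 140 each.
    N14: 135+140 = 275 > 150
  N5 sheds 76 kN to N14: 76 each.
    N14: 275+76 = 351 > 150
Round 3 — N13, N14, N18 snap.
  N13 sheds 293 kN: no online neighbours, lost.
  N14 sheds 351 kN: no online neighbours, lost.
  N18 sheds 253 kN: no online neighbours, lost.
No further breaks.

10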